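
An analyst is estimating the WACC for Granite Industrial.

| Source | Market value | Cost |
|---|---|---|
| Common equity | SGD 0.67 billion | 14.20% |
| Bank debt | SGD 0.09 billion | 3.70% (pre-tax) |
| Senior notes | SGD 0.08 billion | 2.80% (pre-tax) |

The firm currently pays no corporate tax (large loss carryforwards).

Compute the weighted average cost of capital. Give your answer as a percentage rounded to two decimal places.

Total capital V = 0.67 + 0.09 + 0.08 = 0.84.
Equity: weight = 0.67/0.84 = 0.7976; cost = 14.2%.
Bank debt: weight = 0.09/0.84 = 0.1071; after-tax cost = 3.7% × (1 − 0%) = 3.7000%.
Senior notes: weight = 0.08/0.84 = 0.0952; after-tax cost = 2.8% × (1 − 0%) = 2.8000%.
WACC = 0.7976 × 14.2000% + 0.1071 × 3.7000% + 0.0952 × 2.8000% = 11.9893%.

11.99%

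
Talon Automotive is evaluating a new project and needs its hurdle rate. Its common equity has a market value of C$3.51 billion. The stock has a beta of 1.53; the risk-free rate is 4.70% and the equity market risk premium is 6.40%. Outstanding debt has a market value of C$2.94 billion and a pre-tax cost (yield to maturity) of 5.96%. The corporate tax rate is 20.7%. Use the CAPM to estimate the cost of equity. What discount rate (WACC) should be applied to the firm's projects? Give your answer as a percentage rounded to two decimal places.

10.04%

Cost of equity via CAPM: Re = 4.7% + 1.53 × 6.4% = 14.4920%.
Total capital V = 3.51 + 2.94 = 6.45.
Equity: weight = 3.51/6.45 = 0.5442; cost = 14.492%.
Debt: weight = 2.94/6.45 = 0.4558; after-tax cost = 5.96% × (1 − 20.7%) = 4.7263%.
WACC = 0.5442 × 14.4920% + 0.4558 × 4.7263% = 10.0406%.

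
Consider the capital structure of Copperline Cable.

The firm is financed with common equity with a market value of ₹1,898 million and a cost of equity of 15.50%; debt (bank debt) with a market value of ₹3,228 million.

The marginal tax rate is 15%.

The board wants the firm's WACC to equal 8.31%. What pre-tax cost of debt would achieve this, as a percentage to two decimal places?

Total capital V = 1898 + 3228 = 5126.
Equity weight = 1898/5126 = 0.3703.
Bank debt weight = 3228/5126 = 0.6297.
Equity contribution = 0.3703 × 15.5% = 5.7392%.
Remaining for debt = 8.31% − 5.7392% = 2.5708%.
Rd × (1 − 15%) × 0.6297 = 2.5708%  ⇒  Rd = 4.8029%.

4.80%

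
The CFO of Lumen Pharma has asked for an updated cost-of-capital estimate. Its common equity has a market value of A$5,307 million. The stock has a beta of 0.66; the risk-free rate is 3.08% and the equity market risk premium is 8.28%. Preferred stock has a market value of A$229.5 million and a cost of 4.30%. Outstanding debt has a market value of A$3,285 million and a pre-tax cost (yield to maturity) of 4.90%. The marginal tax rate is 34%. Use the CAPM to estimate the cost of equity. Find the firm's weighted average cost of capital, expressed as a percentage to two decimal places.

Cost of equity via CAPM: Re = 3.08% + 0.66 × 8.28% = 8.5448%.
Total capital V = 5307 + 229.5 + 3285 = 8821.5.
Equity: weight = 5307/8821.5 = 0.6016; cost = 8.5448%.
Preferred: weight = 229.5/8821.5 = 0.0260; cost = 4.3%.
Debt: weight = 3285/8821.5 = 0.3724; after-tax cost = 4.9% × (1 − 34%) = 3.2340%.
WACC = 0.6016 × 8.5448% + 0.0260 × 4.3000% + 0.3724 × 3.2340% = 6.4567%.

6.46%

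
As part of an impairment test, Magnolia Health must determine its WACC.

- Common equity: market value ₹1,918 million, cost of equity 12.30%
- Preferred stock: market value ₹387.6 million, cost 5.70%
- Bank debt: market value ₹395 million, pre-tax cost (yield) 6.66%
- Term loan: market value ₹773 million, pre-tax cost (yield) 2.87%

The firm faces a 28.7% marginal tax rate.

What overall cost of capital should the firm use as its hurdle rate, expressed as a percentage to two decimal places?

8.42%

Total capital V = 1918 + 387.6 + 395 + 773 = 3473.6.
Equity: weight = 1918/3473.6 = 0.5522; cost = 12.3%.
Preferred: weight = 387.6/3473.6 = 0.1116; cost = 5.7%.
Bank debt: weight = 395/3473.6 = 0.1137; after-tax cost = 6.66% × (1 − 28.7%) = 4.7486%.
Term loan: weight = 773/3473.6 = 0.2225; after-tax cost = 2.87% × (1 − 28.7%) = 2.0463%.
WACC = 0.5522 × 12.3000% + 0.1116 × 5.7000% + 0.1137 × 4.7486% + 0.2225 × 2.0463% = 8.4230%.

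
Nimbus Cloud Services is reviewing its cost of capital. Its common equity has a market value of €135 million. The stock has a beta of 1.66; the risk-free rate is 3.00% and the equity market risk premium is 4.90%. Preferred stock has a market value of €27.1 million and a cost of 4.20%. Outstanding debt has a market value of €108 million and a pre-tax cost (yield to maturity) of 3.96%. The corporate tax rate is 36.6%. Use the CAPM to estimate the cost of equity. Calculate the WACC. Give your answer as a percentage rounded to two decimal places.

Cost of equity via CAPM: Re = 3.0% + 1.66 × 4.9% = 11.1340%.
Total capital V = 135 + 27.1 + 108 = 270.1.
Equity: weight = 135/270.1 = 0.4998; cost = 11.134%.
Preferred: weight = 27.1/270.1 = 0.1003; cost = 4.2%.
Debt: weight = 108/270.1 = 0.3999; after-tax cost = 3.96% × (1 − 36.6%) = 2.5106%.
WACC = 0.4998 × 11.1340% + 0.1003 × 4.2000% + 0.3999 × 2.5106% = 6.9902%.

6.99%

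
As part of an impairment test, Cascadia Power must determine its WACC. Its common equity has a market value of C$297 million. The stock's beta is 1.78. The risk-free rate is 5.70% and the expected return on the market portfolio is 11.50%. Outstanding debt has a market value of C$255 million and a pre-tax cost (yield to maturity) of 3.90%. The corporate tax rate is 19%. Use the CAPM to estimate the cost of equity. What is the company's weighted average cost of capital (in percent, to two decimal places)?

Market risk premium = 11.5% − 5.7% = 5.8%.
Cost of equity via CAPM: Re = 5.7% + 1.78 × 5.8% = 16.0240%.
Total capital V = 297 + 255 = 552.
Equity: weight = 297/552 = 0.5380; cost = 16.024%.
Debt: weight = 255/552 = 0.4620; after-tax cost = 3.9% × (1 − 19%) = 3.1590%.
WACC = 0.5380 × 16.0240% + 0.4620 × 3.1590% = 10.0809%.

10.08%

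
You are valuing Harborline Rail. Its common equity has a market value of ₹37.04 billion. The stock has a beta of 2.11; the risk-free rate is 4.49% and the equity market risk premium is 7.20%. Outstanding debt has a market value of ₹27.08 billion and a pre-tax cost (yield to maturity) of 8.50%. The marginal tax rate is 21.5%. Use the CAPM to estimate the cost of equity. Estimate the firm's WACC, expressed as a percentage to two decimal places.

Cost of equity via CAPM: Re = 4.49% + 2.11 × 7.2% = 19.6820%.
Total capital V = 37.04 + 27.08 = 64.12.
Equity: weight = 37.04/64.12 = 0.5777; cost = 19.682%.
Debt: weight = 27.08/64.12 = 0.4223; after-tax cost = 8.5% × (1 − 21.5%) = 6.6725%.
WACC = 0.5777 × 19.6820% + 0.4223 × 6.6725% = 14.1877%.

14.19%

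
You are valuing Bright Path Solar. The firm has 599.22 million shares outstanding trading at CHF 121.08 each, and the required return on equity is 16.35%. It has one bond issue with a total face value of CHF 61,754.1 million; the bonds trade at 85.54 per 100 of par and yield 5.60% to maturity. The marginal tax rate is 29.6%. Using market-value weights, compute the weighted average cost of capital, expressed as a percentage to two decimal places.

Market value of equity E = 121.08 × 599.22m = 72553.5576m. Market value of debt D = 61754.1m × 85.54/100 = 52824.45714m.
Total capital V = 72553.5576 + 52824.45714 = 125378.01474.
Equity: weight = 72553.5576/125378.01474 = 0.5787; cost = 16.35%.
Bonds outstanding: weight = 52824.45714/125378.01474 = 0.4213; after-tax cost = 5.6% × (1 − 29.6%) = 3.9424%.
WACC = 0.5787 × 16.3500% + 0.4213 × 3.9424% = 11.1224%.

11.12%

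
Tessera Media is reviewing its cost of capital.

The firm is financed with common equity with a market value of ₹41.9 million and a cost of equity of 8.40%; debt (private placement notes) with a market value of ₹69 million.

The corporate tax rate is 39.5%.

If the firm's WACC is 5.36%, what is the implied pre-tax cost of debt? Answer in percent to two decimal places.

5.81%

Total capital V = 41.9 + 69 = 110.9.
Equity weight = 41.9/110.9 = 0.3778.
Private placement notes weight = 69/110.9 = 0.6222.
Equity contribution = 0.3778 × 8.4% = 3.1737%.
Remaining for debt = 5.36% − 3.1737% = 2.1863%.
Rd × (1 − 39.5%) × 0.6222 = 2.1863%  ⇒  Rd = 5.8082%.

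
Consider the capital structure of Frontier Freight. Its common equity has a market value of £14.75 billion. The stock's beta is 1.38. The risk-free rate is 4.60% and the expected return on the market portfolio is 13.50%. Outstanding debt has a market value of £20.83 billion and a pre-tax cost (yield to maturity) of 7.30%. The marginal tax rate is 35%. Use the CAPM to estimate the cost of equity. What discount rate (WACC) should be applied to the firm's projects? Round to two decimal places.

9.78%

Market risk premium = 13.5% − 4.6% = 8.9%.
Cost of equity via CAPM: Re = 4.6% + 1.38 × 8.9% = 16.8820%.
Total capital V = 14.75 + 20.83 = 35.58.
Equity: weight = 14.75/35.58 = 0.4146; cost = 16.882%.
Debt: weight = 20.83/35.58 = 0.5854; after-tax cost = 7.3% × (1 − 35%) = 4.7450%.
WACC = 0.4146 × 16.8820% + 0.5854 × 4.7450% = 9.7765%.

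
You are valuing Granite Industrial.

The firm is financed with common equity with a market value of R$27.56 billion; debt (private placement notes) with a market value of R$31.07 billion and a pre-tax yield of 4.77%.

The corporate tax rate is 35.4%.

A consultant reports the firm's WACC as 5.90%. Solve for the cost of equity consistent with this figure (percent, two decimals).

Total capital V = 27.56 + 31.07 = 58.63.
Equity weight = 27.56/58.63 = 0.4701.
Private placement notes weight = 31.07/58.63 = 0.5299.
Debt contribution = 0.5299 × 4.77% × (1 − 35.4%) = 1.6329%.
Required equity contribution = 5.9% − 1.6329% = 4.2671%.
Re = 4.2671% / 0.4701 = 9.0776%.

9.08%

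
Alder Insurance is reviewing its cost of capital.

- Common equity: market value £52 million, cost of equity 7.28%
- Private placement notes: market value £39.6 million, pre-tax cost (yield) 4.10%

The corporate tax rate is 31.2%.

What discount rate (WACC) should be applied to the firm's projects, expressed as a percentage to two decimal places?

Total capital V = 52 + 39.6 = 91.6.
Equity: weight = 52/91.6 = 0.5677; cost = 7.28%.
Private placement notes: weight = 39.6/91.6 = 0.4323; after-tax cost = 4.1% × (1 − 31.2%) = 2.8208%.
WACC = 0.5677 × 7.2800% + 0.4323 × 2.8208% = 5.3522%.

5.35%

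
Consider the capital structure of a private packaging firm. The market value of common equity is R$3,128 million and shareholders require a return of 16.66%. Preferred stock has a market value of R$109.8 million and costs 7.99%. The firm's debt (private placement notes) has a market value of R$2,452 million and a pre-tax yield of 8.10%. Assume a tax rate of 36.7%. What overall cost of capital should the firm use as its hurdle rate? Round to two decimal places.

Total capital V = 3128 + 109.8 + 2452 = 5689.8.
Equity: weight = 3128/5689.8 = 0.5498; cost = 16.66%.
Preferred: weight = 109.8/5689.8 = 0.0193; cost = 7.99%.
Private placement notes: weight = 2452/5689.8 = 0.4309; after-tax cost = 8.1% × (1 − 36.7%) = 5.1273%.
WACC = 0.5498 × 16.6600% + 0.0193 × 7.9900% + 0.4309 × 5.1273% = 11.5227%.

11.52%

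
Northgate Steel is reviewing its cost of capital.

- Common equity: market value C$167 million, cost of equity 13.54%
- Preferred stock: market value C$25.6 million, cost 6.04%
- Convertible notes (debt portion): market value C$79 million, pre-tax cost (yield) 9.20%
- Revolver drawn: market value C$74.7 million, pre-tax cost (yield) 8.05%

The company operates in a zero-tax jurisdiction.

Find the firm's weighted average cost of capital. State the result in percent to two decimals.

10.81%

Total capital V = 167 + 25.6 + 79 + 74.7 = 346.3.
Equity: weight = 167/346.3 = 0.4822; cost = 13.54%.
Preferred: weight = 25.6/346.3 = 0.0739; cost = 6.04%.
Convertible notes (debt portion): weight = 79/346.3 = 0.2281; after-tax cost = 9.2% × (1 − 0%) = 9.2000%.
Revolver drawn: weight = 74.7/346.3 = 0.2157; after-tax cost = 8.05% × (1 − 0%) = 8.0500%.
WACC = 0.4822 × 13.5400% + 0.0739 × 6.0400% + 0.2281 × 9.2000% + 0.2157 × 8.0500% = 10.8113%.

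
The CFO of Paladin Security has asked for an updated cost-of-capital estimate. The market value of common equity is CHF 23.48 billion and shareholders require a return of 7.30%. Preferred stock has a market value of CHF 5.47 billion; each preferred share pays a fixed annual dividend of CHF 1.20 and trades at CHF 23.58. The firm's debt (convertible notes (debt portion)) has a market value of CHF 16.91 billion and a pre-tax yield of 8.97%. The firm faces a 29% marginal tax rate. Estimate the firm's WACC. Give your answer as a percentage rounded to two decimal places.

Cost of preferred: Rp = 1.2 / 23.58 = 5.0891%.
Total capital V = 23.48 + 5.47 + 16.91 = 45.86.
Equity: weight = 23.48/45.86 = 0.5120; cost = 7.3%.
Preferred: weight = 5.47/45.86 = 0.1193; cost = 5.0891%.
Convertible notes (debt portion): weight = 16.91/45.86 = 0.3687; after-tax cost = 8.97% × (1 − 29%) = 6.3687%.
WACC = 0.5120 × 7.3000% + 0.1193 × 5.0891% + 0.3687 × 6.3687% = 6.6929%.

6.69%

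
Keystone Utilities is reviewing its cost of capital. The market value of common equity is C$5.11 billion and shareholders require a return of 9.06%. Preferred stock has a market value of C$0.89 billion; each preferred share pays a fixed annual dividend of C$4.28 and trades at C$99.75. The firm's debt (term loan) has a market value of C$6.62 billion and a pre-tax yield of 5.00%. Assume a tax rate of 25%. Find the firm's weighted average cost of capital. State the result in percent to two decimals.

5.94%

Cost of preferred: Rp = 4.28 / 99.75 = 4.2907%.
Total capital V = 5.11 + 0.89 + 6.62 = 12.62.
Equity: weight = 5.11/12.62 = 0.4049; cost = 9.06%.
Preferred: weight = 0.89/12.62 = 0.0705; cost = 4.2907%.
Term loan: weight = 6.62/12.62 = 0.5246; after-tax cost = 5% × (1 − 25%) = 3.7500%.
WACC = 0.4049 × 9.0600% + 0.0705 × 4.2907% + 0.5246 × 3.7500% = 5.9382%.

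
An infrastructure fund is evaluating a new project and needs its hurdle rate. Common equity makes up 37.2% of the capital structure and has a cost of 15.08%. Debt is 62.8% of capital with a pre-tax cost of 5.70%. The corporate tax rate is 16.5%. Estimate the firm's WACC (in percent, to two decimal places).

After-tax cost of debt = 5.7% × (1 − 16.5%) = 4.7595%.
WACC = 0.372 × 15.0800% + 0.628 × 4.7595% = 8.5987%.

8.60%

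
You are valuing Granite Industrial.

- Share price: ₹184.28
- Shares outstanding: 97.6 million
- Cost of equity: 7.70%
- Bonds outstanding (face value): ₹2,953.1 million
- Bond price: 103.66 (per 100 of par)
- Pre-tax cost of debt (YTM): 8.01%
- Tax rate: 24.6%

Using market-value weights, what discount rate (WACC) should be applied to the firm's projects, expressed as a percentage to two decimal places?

Market value of equity E = 184.28 × 97.6m = 17985.728m. Market value of debt D = 2953.1m × 103.66/100 = 3061.18346m.
Total capital V = 17985.728 + 3061.18346 = 21046.91146.
Equity: weight = 17985.728/21046.91146 = 0.8546; cost = 7.7%.
Bonds outstanding: weight = 3061.18346/21046.91146 = 0.1454; after-tax cost = 8.01% × (1 − 24.6%) = 6.0395%.
WACC = 0.8546 × 7.7000% + 0.1454 × 6.0395% = 7.4585%.

7.46%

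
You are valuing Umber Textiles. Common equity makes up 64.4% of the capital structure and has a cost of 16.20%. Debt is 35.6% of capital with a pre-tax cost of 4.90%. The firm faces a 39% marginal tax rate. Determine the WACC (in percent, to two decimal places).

After-tax cost of debt = 4.9% × (1 − 39%) = 2.9890%.
WACC = 0.644 × 16.2000% + 0.356 × 2.9890% = 11.4969%.

11.50%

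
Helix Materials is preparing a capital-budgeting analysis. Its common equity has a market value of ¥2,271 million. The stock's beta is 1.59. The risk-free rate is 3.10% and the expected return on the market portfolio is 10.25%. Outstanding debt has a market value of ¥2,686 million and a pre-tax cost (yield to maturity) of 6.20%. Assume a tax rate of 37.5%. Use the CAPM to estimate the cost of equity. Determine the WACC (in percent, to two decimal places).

Market risk premium = 10.25% − 3.1% = 7.15%.
Cost of equity via CAPM: Re = 3.1% + 1.59 × 7.15% = 14.4685%.
Total capital V = 2271 + 2686 = 4957.
Equity: weight = 2271/4957 = 0.4581; cost = 14.4685%.
Debt: weight = 2686/4957 = 0.5419; after-tax cost = 6.2% × (1 − 37.5%) = 3.8750%.
WACC = 0.4581 × 14.4685% + 0.5419 × 3.8750% = 8.7283%.

8.73%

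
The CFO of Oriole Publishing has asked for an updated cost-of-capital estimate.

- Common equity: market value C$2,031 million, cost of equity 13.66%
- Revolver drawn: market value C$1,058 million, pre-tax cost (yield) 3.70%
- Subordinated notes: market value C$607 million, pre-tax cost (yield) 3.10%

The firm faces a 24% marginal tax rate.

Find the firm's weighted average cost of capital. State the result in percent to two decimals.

Total capital V = 2031 + 1058 + 607 = 3696.
Equity: weight = 2031/3696 = 0.5495; cost = 13.66%.
Revolver drawn: weight = 1058/3696 = 0.2863; after-tax cost = 3.7% × (1 − 24%) = 2.8120%.
Subordinated notes: weight = 607/3696 = 0.1642; after-tax cost = 3.1% × (1 − 24%) = 2.3560%.
WACC = 0.5495 × 13.6600% + 0.2863 × 2.8120% + 0.1642 × 2.3560% = 8.6982%.

8.70%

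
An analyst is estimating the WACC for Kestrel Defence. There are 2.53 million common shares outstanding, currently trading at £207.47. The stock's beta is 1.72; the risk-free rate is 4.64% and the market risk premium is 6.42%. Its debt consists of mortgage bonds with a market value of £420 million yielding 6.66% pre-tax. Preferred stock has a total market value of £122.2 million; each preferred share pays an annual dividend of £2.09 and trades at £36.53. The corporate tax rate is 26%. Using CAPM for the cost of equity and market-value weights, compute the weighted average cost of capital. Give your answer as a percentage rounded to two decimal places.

Cost of equity via CAPM: Re = 4.64% + 1.72 × 6.42% = 15.6824%.
Cost of preferred: Rp = 2.09 / 36.53 = 5.7213%.
Market value of equity E = 207.47 × 2.53m = 524.8991m.
Total capital V = 524.8991 + 122.2 + 420 = 1067.0991.
Equity: weight = 524.8991/1067.0991 = 0.4919; cost = 15.6824%.
Preferred: weight = 122.2/1067.0991 = 0.1145; cost = 5.7213%.
Mortgage bonds: weight = 420/1067.0991 = 0.3936; after-tax cost = 6.66% × (1 − 26%) = 4.9284%.
WACC = 0.4919 × 15.6824% + 0.1145 × 5.7213% + 0.3936 × 4.9284% = 10.3090%.

10.31%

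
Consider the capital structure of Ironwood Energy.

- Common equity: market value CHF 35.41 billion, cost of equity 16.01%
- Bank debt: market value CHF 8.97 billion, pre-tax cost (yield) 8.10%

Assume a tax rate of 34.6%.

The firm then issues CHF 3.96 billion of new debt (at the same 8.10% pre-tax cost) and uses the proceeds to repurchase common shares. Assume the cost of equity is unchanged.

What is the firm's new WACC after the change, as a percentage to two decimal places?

After the change:
Total capital V = 31.45 + 12.93 = 44.38.
Equity: weight = 31.45/44.38 = 0.7087; cost = 16.01%.
Bank debt: weight = 12.93/44.38 = 0.2913; after-tax cost = 8.1% × (1 − 34.6%) = 5.2974%.
WACC = 0.7087 × 16.0100% + 0.2913 × 5.2974% = 12.8889%.

12.89%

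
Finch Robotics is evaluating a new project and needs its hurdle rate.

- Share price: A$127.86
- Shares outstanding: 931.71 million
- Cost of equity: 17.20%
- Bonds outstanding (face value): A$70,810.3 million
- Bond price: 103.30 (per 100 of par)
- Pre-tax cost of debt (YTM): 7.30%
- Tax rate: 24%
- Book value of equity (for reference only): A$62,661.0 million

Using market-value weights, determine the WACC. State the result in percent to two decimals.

Market value of equity E = 127.86 × 931.71m = 119128.4406m. Market value of debt D = 70810.3m × 103.3/100 = 73147.0399m.
Total capital V = 119128.4406 + 73147.0399 = 192275.4805.
Equity: weight = 119128.4406/192275.4805 = 0.6196; cost = 17.2%.
Bonds outstanding: weight = 73147.0399/192275.4805 = 0.3804; after-tax cost = 7.3% × (1 − 24%) = 5.5480%.
WACC = 0.6196 × 17.2000% + 0.3804 × 5.5480% = 12.7672%.

12.77%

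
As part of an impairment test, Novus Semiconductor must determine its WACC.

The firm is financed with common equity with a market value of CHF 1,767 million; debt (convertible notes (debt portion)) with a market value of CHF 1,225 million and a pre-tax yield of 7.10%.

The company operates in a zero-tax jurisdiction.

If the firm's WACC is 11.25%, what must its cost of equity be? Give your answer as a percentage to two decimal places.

Total capital V = 1767 + 1225 = 2992.
Equity weight = 1767/2992 = 0.5906.
Convertible notes (debt portion) weight = 1225/2992 = 0.4094.
Debt contribution = 0.4094 × 7.1% × (1 − 0%) = 2.9069%.
Required equity contribution = 11.25% − 2.9069% = 8.3431%.
Re = 8.3431% / 0.5906 = 14.1271%.

14.13%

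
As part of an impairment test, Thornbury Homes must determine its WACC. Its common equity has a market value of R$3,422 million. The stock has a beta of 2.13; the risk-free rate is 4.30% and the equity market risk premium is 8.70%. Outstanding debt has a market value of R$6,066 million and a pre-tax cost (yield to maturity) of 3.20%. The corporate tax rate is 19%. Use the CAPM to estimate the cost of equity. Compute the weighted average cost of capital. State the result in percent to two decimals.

Cost of equity via CAPM: Re = 4.3% + 2.13 × 8.7% = 22.8310%.
Total capital V = 3422 + 6066 = 9488.
Equity: weight = 3422/9488 = 0.3607; cost = 22.831%.
Debt: weight = 6066/9488 = 0.6393; after-tax cost = 3.2% × (1 − 19%) = 2.5920%.
WACC = 0.3607 × 22.8310% + 0.6393 × 2.5920% = 9.8915%.

9.89%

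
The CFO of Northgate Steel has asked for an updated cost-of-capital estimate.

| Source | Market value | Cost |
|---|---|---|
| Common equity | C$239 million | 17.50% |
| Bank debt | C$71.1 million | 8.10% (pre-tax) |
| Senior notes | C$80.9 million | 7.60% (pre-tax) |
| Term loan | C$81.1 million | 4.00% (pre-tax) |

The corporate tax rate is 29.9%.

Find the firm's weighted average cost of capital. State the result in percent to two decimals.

Total capital V = 239 + 71.1 + 80.9 + 81.1 = 472.1.
Equity: weight = 239/472.1 = 0.5062; cost = 17.5%.
Bank debt: weight = 71.1/472.1 = 0.1506; after-tax cost = 8.1% × (1 − 29.9%) = 5.6781%.
Senior notes: weight = 80.9/472.1 = 0.1714; after-tax cost = 7.6% × (1 − 29.9%) = 5.3276%.
Term loan: weight = 81.1/472.1 = 0.1718; after-tax cost = 4% × (1 − 29.9%) = 2.8040%.
WACC = 0.5062 × 17.5000% + 0.1506 × 5.6781% + 0.1714 × 5.3276% + 0.1718 × 2.8040% = 11.1091%.

11.11%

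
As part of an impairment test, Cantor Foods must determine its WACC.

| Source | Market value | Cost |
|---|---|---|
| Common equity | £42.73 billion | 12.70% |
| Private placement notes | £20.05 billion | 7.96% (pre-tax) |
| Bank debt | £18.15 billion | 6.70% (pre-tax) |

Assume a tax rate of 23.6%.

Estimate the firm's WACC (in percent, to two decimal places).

9.36%

Total capital V = 42.73 + 20.05 + 18.15 = 80.93.
Equity: weight = 42.73/80.93 = 0.5280; cost = 12.7%.
Private placement notes: weight = 20.05/80.93 = 0.2477; after-tax cost = 7.96% × (1 − 23.6%) = 6.0814%.
Bank debt: weight = 18.15/80.93 = 0.2243; after-tax cost = 6.7% × (1 − 23.6%) = 5.1188%.
WACC = 0.5280 × 12.7000% + 0.2477 × 6.0814% + 0.2243 × 5.1188% = 9.3601%.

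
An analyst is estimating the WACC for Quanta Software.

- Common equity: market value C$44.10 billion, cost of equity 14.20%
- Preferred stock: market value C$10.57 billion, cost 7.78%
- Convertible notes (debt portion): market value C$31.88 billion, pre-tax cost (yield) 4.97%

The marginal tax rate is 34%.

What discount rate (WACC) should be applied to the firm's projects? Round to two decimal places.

9.39%

Total capital V = 44.1 + 10.57 + 31.88 = 86.55.
Equity: weight = 44.1/86.55 = 0.5095; cost = 14.2%.
Preferred: weight = 10.57/86.55 = 0.1221; cost = 7.78%.
Convertible notes (debt portion): weight = 31.88/86.55 = 0.3683; after-tax cost = 4.97% × (1 − 34%) = 3.2802%.
WACC = 0.5095 × 14.2000% + 0.1221 × 7.7800% + 0.3683 × 3.2802% = 9.3937%.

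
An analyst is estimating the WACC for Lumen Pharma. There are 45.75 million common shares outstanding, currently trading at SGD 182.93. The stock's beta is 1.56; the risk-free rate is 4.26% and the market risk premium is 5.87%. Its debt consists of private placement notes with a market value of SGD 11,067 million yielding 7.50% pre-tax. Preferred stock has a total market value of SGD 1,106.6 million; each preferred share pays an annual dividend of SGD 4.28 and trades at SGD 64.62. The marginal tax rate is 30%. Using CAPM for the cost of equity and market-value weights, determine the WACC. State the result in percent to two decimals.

8.65%

Cost of equity via CAPM: Re = 4.26% + 1.56 × 5.87% = 13.4172%.
Cost of preferred: Rp = 4.28 / 64.62 = 6.6233%.
Market value of equity E = 182.93 × 45.75m = 8369.0475m.
Total capital V = 8369.0475 + 1106.6 + 11067 = 20542.6475.
Equity: weight = 8369.0475/20542.6475 = 0.4074; cost = 13.4172%.
Preferred: weight = 1106.6/20542.6475 = 0.0539; cost = 6.6233%.
Private placement notes: weight = 11067/20542.6475 = 0.5387; after-tax cost = 7.5% × (1 − 30%) = 5.2500%.
WACC = 0.4074 × 13.4172% + 0.0539 × 6.6233% + 0.5387 × 5.2500% = 8.6513%.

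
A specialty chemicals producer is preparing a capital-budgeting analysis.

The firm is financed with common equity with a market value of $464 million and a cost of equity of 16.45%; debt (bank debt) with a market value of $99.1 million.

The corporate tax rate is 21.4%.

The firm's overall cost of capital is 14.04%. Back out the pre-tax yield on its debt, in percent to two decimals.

3.51%

Total capital V = 464 + 99.1 = 563.1.
Equity weight = 464/563.1 = 0.8240.
Bank debt weight = 99.1/563.1 = 0.1760.
Equity contribution = 0.8240 × 16.45% = 13.5550%.
Remaining for debt = 14.04% − 13.5550% = 0.4850%.
Rd × (1 − 21.4%) × 0.1760 = 0.4850%  ⇒  Rd = 3.5064%.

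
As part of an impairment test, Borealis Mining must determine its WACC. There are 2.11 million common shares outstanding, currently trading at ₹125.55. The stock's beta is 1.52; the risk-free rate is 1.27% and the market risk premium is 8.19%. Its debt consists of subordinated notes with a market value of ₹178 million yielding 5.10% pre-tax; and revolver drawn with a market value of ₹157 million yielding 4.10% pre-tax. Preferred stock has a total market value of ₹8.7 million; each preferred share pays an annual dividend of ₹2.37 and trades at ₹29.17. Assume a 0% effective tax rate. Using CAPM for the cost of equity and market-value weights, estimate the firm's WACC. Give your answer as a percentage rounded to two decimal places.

Cost of equity via CAPM: Re = 1.27% + 1.52 × 8.19% = 13.7188%.
Cost of preferred: Rp = 2.37 / 29.17 = 8.1248%.
Market value of equity E = 125.55 × 2.11m = 264.9105m.
Total capital V = 264.9105 + 8.7 + 178 + 157 = 608.6105.
Equity: weight = 264.9105/608.6105 = 0.4353; cost = 13.7188%.
Preferred: weight = 8.7/608.6105 = 0.0143; cost = 8.1248%.
Subordinated notes: weight = 178/608.6105 = 0.2925; after-tax cost = 5.1% × (1 − 0%) = 5.1000%.
Revolver drawn: weight = 157/608.6105 = 0.2580; after-tax cost = 4.1% × (1 − 0%) = 4.1000%.
WACC = 0.4353 × 13.7188% + 0.0143 × 8.1248% + 0.2925 × 5.1000% + 0.2580 × 4.1000% = 8.6368%.

8.64%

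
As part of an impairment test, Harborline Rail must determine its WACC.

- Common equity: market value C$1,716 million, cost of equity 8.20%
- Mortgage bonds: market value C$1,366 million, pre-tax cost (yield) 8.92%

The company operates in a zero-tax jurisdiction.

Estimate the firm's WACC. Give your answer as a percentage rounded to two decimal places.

8.52%

Total capital V = 1716 + 1366 = 3082.
Equity: weight = 1716/3082 = 0.5568; cost = 8.2%.
Mortgage bonds: weight = 1366/3082 = 0.4432; after-tax cost = 8.92% × (1 − 0%) = 8.9200%.
WACC = 0.5568 × 8.2000% + 0.4432 × 8.9200% = 8.5191%.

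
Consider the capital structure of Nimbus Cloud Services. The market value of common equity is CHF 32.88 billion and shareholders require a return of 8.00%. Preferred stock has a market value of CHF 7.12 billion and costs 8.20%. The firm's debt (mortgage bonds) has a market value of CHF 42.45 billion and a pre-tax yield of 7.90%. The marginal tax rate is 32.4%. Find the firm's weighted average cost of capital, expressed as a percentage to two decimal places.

6.65%

Total capital V = 32.88 + 7.12 + 42.45 = 82.45.
Equity: weight = 32.88/82.45 = 0.3988; cost = 8%.
Preferred: weight = 7.12/82.45 = 0.0864; cost = 8.2%.
Mortgage bonds: weight = 42.45/82.45 = 0.5149; after-tax cost = 7.9% × (1 − 32.4%) = 5.3404%.
WACC = 0.3988 × 8.0000% + 0.0864 × 8.2000% + 0.5149 × 5.3404% = 6.6480%.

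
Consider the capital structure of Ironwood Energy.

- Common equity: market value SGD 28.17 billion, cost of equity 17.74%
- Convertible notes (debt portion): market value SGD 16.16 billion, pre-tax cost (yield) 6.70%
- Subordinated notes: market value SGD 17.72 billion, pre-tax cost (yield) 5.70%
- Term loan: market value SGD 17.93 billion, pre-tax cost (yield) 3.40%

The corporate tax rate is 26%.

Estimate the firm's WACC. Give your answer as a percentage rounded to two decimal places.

Total capital V = 28.17 + 16.16 + 17.72 + 17.93 = 79.98.
Equity: weight = 28.17/79.98 = 0.3522; cost = 17.74%.
Convertible notes (debt portion): weight = 16.16/79.98 = 0.2021; after-tax cost = 6.7% × (1 − 26%) = 4.9580%.
Subordinated notes: weight = 17.72/79.98 = 0.2216; after-tax cost = 5.7% × (1 − 26%) = 4.2180%.
Term loan: weight = 17.93/79.98 = 0.2242; after-tax cost = 3.4% × (1 − 26%) = 2.5160%.
WACC = 0.3522 × 17.7400% + 0.2021 × 4.9580% + 0.2216 × 4.2180% + 0.2242 × 2.5160% = 8.7486%.

8.75%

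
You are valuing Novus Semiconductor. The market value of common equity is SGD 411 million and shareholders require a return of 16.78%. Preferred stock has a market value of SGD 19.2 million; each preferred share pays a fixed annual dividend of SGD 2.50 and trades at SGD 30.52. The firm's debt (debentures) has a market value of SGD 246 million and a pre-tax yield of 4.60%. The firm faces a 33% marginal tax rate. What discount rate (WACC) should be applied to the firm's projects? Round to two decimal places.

Cost of preferred: Rp = 2.5 / 30.52 = 8.1913%.
Total capital V = 411 + 19.2 + 246 = 676.2.
Equity: weight = 411/676.2 = 0.6078; cost = 16.78%.
Preferred: weight = 19.2/676.2 = 0.0284; cost = 8.1913%.
Debentures: weight = 246/676.2 = 0.3638; after-tax cost = 4.6% × (1 − 33%) = 3.0820%.
WACC = 0.6078 × 16.7800% + 0.0284 × 8.1913% + 0.3638 × 3.0820% = 11.5528%.

11.55%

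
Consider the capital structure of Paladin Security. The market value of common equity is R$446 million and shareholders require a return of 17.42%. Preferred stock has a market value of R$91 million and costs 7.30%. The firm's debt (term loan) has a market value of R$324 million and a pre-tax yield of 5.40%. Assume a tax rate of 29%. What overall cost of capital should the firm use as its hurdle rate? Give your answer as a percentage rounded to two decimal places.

11.24%

Total capital V = 446 + 91 + 324 = 861.
Equity: weight = 446/861 = 0.5180; cost = 17.42%.
Preferred: weight = 91/861 = 0.1057; cost = 7.3%.
Term loan: weight = 324/861 = 0.3763; after-tax cost = 5.4% × (1 − 29%) = 3.8340%.
WACC = 0.5180 × 17.4200% + 0.1057 × 7.3000% + 0.3763 × 3.8340% = 11.2379%.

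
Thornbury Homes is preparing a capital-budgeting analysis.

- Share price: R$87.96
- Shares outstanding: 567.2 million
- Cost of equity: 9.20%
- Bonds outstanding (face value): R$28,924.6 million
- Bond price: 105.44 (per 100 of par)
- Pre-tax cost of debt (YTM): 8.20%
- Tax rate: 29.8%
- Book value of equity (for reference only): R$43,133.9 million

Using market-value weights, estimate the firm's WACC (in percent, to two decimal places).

Market value of equity E = 87.96 × 567.2m = 49890.912m. Market value of debt D = 28924.6m × 105.44/100 = 30498.09824m.
Total capital V = 49890.912 + 30498.09824 = 80389.01024.
Equity: weight = 49890.912/80389.01024 = 0.6206; cost = 9.2%.
Bonds outstanding: weight = 30498.09824/80389.01024 = 0.3794; after-tax cost = 8.2% × (1 − 29.8%) = 5.7564%.
WACC = 0.6206 × 9.2000% + 0.3794 × 5.7564% = 7.8936%.

7.89%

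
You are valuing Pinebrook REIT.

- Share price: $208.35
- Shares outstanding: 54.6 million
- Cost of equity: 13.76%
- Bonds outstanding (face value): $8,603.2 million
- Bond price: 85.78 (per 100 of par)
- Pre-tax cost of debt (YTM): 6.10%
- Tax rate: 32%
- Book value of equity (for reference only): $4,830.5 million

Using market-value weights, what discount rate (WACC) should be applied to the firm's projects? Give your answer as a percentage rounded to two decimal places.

Market value of equity E = 208.35 × 54.6m = 11375.91m. Market value of debt D = 8603.2m × 85.78/100 = 7379.82496m.
Total capital V = 11375.91 + 7379.82496 = 18755.73496.
Equity: weight = 11375.91/18755.73496 = 0.6065; cost = 13.76%.
Bonds outstanding: weight = 7379.82496/18755.73496 = 0.3935; after-tax cost = 6.1% × (1 − 32%) = 4.1480%.
WACC = 0.6065 × 13.7600% + 0.3935 × 4.1480% = 9.9780%.

9.98%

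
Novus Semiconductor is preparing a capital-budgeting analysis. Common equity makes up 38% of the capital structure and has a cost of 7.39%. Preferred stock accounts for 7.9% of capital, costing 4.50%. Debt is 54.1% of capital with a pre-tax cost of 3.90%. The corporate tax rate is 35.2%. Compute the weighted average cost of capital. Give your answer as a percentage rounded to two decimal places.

4.53%

After-tax cost of debt = 3.9% × (1 − 35.2%) = 2.5272%.
WACC = 0.380 × 7.3900% + 0.079 × 4.5000% + 0.541 × 2.5272% = 4.5309%.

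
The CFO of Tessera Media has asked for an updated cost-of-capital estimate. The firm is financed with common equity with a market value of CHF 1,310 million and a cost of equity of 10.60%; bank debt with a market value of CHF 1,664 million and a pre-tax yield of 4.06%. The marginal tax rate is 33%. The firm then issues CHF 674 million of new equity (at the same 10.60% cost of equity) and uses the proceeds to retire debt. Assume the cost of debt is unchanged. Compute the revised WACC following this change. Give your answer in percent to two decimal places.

7.98%

After the change:
Total capital V = 1984 + 990 = 2974.
Equity: weight = 1984/2974 = 0.6671; cost = 10.6%.
Bank debt: weight = 990/2974 = 0.3329; after-tax cost = 4.06% × (1 − 33%) = 2.7202%.
WACC = 0.6671 × 10.6000% + 0.3329 × 2.7202% = 7.9769%.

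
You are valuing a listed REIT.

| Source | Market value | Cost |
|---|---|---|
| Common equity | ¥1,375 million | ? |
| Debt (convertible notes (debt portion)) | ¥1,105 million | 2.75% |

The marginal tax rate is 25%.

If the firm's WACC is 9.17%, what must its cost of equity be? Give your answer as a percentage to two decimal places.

Total capital V = 1375 + 1105 = 2480.
Equity weight = 1375/2480 = 0.5544.
Convertible notes (debt portion) weight = 1105/2480 = 0.4456.
Debt contribution = 0.4456 × 2.75% × (1 − 25%) = 0.9190%.
Required equity contribution = 9.17% − 0.9190% = 8.2510%.
Re = 8.2510% / 0.5544 = 14.8818%.

14.88%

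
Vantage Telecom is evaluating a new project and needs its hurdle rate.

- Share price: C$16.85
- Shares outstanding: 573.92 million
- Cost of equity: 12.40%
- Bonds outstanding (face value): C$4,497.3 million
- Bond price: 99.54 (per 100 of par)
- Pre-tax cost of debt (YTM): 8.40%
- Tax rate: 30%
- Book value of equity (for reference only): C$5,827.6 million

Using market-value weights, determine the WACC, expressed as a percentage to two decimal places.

Market value of equity E = 16.85 × 573.92m = 9670.552m. Market value of debt D = 4497.3m × 99.54/100 = 4476.61242m.
Total capital V = 9670.552 + 4476.61242 = 14147.16442.
Equity: weight = 9670.552/14147.16442 = 0.6836; cost = 12.4%.
Bonds outstanding: weight = 4476.61242/14147.16442 = 0.3164; after-tax cost = 8.4% × (1 − 30%) = 5.8800%.
WACC = 0.6836 × 12.4000% + 0.3164 × 5.8800% = 10.3369%.

10.34%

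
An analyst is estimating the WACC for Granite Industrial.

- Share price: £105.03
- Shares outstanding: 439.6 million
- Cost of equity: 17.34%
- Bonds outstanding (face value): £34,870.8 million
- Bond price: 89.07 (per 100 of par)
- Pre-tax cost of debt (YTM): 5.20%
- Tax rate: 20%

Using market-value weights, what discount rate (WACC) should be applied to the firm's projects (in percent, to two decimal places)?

Market value of equity E = 105.03 × 439.6m = 46171.188m. Market value of debt D = 34870.8m × 89.07/100 = 31059.42156m.
Total capital V = 46171.188 + 31059.42156 = 77230.60956.
Equity: weight = 46171.188/77230.60956 = 0.5978; cost = 17.34%.
Bonds outstanding: weight = 31059.42156/77230.60956 = 0.4022; after-tax cost = 5.2% × (1 − 20%) = 4.1600%.
WACC = 0.5978 × 17.3400% + 0.4022 × 4.1600% = 12.0395%.

12.04%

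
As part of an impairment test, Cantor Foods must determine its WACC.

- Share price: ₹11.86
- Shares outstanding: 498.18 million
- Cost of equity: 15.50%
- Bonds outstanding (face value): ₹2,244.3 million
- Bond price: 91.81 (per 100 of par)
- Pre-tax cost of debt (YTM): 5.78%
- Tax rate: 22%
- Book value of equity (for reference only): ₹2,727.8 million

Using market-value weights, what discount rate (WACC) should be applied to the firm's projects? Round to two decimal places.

12.66%

Market value of equity E = 11.86 × 498.18m = 5908.4148m. Market value of debt D = 2244.3m × 91.81/100 = 2060.49183m.
Total capital V = 5908.4148 + 2060.49183 = 7968.90663.
Equity: weight = 5908.4148/7968.90663 = 0.7414; cost = 15.5%.
Bonds outstanding: weight = 2060.49183/7968.90663 = 0.2586; after-tax cost = 5.78% × (1 − 22%) = 4.5084%.
WACC = 0.7414 × 15.5000% + 0.2586 × 4.5084% = 12.6579%.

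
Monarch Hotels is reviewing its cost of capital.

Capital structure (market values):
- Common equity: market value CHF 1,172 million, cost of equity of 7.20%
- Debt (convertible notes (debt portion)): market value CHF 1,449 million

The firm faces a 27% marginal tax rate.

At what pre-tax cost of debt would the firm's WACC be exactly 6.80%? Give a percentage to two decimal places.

Total capital V = 1172 + 1449 = 2621.
Equity weight = 1172/2621 = 0.4472.
Convertible notes (debt portion) weight = 1449/2621 = 0.5528.
Equity contribution = 0.4472 × 7.2% = 3.2195%.
Remaining for debt = 6.8% − 3.2195% = 3.5805%.
Rd × (1 − 27%) × 0.5528 = 3.5805%  ⇒  Rd = 8.8719%.

8.87%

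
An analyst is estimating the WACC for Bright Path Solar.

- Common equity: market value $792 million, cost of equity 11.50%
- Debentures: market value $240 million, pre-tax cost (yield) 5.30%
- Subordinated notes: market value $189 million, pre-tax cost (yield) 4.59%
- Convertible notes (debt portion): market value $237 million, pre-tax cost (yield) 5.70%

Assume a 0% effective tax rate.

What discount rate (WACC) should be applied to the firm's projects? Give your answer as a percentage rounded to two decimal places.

Total capital V = 792 + 240 + 189 + 237 = 1458.
Equity: weight = 792/1458 = 0.5432; cost = 11.5%.
Debentures: weight = 240/1458 = 0.1646; after-tax cost = 5.3% × (1 − 0%) = 5.3000%.
Subordinated notes: weight = 189/1458 = 0.1296; after-tax cost = 4.59% × (1 − 0%) = 4.5900%.
Convertible notes (debt portion): weight = 237/1458 = 0.1626; after-tax cost = 5.7% × (1 − 0%) = 5.7000%.
WACC = 0.5432 × 11.5000% + 0.1646 × 5.3000% + 0.1296 × 4.5900% + 0.1626 × 5.7000% = 8.6409%.

8.64%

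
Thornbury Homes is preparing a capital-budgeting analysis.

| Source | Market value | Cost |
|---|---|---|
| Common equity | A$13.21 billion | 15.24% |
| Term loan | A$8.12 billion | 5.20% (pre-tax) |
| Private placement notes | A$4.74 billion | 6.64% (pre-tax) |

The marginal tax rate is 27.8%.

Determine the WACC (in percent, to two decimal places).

Total capital V = 13.21 + 8.12 + 4.74 = 26.07.
Equity: weight = 13.21/26.07 = 0.5067; cost = 15.24%.
Term loan: weight = 8.12/26.07 = 0.3115; after-tax cost = 5.2% × (1 − 27.8%) = 3.7544%.
Private placement notes: weight = 4.74/26.07 = 0.1818; after-tax cost = 6.64% × (1 − 27.8%) = 4.7941%.
WACC = 0.5067 × 15.2400% + 0.3115 × 3.7544% + 0.1818 × 4.7941% = 9.7633%.

9.76%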